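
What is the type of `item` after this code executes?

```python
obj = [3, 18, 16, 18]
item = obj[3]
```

Indexing a list of ints returns int (obj[3] = 18)

int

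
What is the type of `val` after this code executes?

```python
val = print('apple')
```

print() returns None

NoneType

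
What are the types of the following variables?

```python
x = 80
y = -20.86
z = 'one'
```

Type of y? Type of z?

y is float; z is str

float, str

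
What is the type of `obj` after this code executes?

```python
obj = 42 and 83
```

'and' returns the last value when all truthy (83, which is int)

int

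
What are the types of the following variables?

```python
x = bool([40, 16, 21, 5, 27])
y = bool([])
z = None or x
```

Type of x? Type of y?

bool() returns bool; bool() returns bool

bool, bool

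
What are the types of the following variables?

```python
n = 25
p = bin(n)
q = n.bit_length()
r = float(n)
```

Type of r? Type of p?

float() returns float; bin() returns str

float, str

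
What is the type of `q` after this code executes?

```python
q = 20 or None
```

'or' returns first truthy value (20, int)

int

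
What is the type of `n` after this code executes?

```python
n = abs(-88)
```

abs() of int returns int

int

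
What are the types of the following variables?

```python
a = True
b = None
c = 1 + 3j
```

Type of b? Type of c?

b is NoneType; c is complex

NoneType, complex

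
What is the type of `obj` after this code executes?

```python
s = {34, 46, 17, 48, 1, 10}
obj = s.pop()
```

Popping from a set of ints returns int

int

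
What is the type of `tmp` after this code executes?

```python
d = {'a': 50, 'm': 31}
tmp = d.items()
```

dict.items() returns a dict_items view

dict_items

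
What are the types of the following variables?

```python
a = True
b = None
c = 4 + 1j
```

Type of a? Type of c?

a is bool; c is complex

bool, complex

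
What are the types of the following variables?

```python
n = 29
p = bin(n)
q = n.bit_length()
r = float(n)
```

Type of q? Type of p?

int.bit_length() returns int; bin() returns str

int, str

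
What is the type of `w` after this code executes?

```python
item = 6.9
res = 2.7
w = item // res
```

float // float returns float (floor division preserves float type)

float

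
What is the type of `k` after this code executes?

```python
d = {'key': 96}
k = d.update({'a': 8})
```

dict.update() returns None

NoneType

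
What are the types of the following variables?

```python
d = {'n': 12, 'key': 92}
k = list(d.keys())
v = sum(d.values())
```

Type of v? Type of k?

sum of int values returns int; list(...) returns list

int, list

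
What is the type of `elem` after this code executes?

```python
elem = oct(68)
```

oct() returns str representation

str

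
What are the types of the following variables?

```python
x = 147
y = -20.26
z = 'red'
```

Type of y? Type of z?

y is float; z is str

float, str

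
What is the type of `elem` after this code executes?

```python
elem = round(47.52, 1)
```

round() with ndigits arg returns float

float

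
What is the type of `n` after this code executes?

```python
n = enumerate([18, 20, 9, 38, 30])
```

enumerate() returns an enumerate iterator object

enumerate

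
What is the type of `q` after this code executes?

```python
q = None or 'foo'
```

'or' with None returns the other value ('foo', str)

str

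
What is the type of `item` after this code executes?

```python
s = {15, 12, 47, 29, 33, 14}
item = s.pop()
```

Popping from a set of ints returns int

int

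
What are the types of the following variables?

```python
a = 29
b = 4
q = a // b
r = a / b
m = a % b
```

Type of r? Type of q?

int / int returns float; int // int returns int

float, int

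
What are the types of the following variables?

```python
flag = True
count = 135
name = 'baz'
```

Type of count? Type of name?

count is int; name is str

int, str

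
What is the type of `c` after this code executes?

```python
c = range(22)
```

range() returns a range object

range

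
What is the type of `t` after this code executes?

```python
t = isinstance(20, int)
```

isinstance() returns bool

bool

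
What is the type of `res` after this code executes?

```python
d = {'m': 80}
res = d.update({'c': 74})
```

dict.update() returns None

NoneType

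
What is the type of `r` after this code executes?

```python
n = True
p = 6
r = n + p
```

bool + int returns int (True is 1, so 1 + 6 = 7)

int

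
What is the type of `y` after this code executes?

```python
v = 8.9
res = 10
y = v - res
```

float - int returns float (8.9 - 10 = -1.1)

float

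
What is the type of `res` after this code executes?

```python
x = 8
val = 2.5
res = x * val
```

int * float returns float (8 * 2.5 = 20.0)

float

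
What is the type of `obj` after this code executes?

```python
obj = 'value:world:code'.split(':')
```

str.split() returns list

list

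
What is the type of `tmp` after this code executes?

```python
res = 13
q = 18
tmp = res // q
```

int // int returns int (13 // 18 = 0)

int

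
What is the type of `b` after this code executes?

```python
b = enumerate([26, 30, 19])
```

enumerate() returns an enumerate iterator object

enumerate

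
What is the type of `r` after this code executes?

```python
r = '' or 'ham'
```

'or' returns first truthy value ('ham', which is str)

str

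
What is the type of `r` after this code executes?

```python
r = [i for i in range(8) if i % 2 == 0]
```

A list comprehension [...] produces a list

list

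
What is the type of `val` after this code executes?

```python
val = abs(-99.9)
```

abs() of float returns float

float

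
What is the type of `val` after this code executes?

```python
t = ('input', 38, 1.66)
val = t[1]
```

Index 1 of tuple is 38 which is int

int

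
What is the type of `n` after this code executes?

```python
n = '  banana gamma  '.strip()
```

str.strip() returns str

str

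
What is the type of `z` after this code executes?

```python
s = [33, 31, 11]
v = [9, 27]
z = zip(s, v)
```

zip() returns a zip iterator object

zip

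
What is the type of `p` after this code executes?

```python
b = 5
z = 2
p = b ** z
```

int ** positive int returns int (5 ** 2 = 25)

int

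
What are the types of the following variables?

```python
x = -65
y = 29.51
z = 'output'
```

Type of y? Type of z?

y is float; z is str

float, str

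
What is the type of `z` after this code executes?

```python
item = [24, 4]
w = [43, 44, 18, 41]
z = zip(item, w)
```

zip() returns a zip iterator object

zip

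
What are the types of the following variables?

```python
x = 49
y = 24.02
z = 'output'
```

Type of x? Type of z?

x is int; z is str

int, str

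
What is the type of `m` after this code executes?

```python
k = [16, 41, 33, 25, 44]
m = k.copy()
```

list.copy() returns list

list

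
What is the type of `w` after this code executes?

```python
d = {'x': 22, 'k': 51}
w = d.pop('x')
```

dict.pop() returns the value (int)

int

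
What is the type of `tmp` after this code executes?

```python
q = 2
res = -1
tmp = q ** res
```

int ** negative int returns float

float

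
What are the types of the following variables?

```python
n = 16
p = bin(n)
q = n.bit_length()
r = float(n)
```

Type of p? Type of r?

bin() returns str; float() returns float

str, float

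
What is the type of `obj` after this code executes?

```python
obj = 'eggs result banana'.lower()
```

str.lower() returns str

str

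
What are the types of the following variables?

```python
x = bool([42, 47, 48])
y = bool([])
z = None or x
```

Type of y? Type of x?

bool() returns bool; bool() returns bool

bool, bool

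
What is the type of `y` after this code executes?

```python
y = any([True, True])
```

any() returns bool

bool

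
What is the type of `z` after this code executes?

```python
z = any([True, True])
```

any() returns bool

bool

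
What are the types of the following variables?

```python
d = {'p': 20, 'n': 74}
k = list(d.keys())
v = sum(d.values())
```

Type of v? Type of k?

sum of int values returns int; list(...) returns list

int, list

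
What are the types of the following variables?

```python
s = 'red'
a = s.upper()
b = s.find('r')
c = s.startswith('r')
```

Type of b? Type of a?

str.find() returns int; str.upper() returns str

int, str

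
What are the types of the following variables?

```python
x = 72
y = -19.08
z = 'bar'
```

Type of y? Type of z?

y is float; z is str

float, str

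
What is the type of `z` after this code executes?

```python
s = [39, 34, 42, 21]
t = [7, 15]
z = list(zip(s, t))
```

list(zip(...)) returns a list of tuples

list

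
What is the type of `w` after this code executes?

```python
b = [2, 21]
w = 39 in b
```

'in' operator returns bool

bool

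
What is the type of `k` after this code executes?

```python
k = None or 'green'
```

'or' with None returns the other value ('green', str)

str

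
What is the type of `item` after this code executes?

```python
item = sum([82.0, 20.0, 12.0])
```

sum() of floats returns float

float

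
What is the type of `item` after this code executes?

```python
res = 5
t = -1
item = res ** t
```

int ** negative int returns float

float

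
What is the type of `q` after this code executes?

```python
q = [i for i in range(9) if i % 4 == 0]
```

A list comprehension [...] produces a list

list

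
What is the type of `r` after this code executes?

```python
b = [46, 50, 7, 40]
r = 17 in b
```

'in' operator returns bool

bool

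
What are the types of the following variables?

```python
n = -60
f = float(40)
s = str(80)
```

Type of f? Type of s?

f is float; s is str

float, str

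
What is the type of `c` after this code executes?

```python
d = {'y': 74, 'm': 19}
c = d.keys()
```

.keys() returns a dict_keys view object

dict_keys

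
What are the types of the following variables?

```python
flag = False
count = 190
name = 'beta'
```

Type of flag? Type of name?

flag is bool; name is str

bool, str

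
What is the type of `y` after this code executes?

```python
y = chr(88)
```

chr() returns str (single character)

str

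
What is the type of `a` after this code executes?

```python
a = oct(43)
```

oct() returns str representation

str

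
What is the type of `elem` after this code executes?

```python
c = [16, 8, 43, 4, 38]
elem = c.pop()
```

list.pop() returns the popped element (int here)

int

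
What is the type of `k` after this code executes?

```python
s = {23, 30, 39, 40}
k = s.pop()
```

Popping from a set of ints returns int

int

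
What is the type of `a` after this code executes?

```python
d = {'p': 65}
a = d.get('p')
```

dict.get() returns the value (int) when key is found

int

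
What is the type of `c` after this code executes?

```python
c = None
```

None has type NoneType

NoneType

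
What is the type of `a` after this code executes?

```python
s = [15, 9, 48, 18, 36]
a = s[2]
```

Indexing a list of ints returns int (s[2] = 48)

int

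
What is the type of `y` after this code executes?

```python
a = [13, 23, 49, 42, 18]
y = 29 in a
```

'in' operator returns bool

bool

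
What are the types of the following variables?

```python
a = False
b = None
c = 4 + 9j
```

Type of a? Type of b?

a is bool; b is NoneType

bool, NoneType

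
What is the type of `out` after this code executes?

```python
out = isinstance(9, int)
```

isinstance() returns bool

bool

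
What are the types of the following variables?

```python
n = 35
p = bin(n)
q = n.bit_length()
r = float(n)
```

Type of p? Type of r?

bin() returns str; float() returns float

str, float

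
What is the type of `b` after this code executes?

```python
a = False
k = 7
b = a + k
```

bool + int returns int (False is 0, so 0 + 7 = 7)

int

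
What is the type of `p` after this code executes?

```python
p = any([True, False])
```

any() returns bool

bool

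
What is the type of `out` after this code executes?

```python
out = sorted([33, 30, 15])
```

sorted() always returns list

list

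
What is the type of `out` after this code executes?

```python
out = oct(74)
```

oct() returns str representation

str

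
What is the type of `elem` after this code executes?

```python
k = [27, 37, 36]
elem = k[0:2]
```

Slicing a list always returns a list

list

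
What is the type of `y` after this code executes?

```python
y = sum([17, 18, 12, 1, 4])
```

sum() of ints returns int

int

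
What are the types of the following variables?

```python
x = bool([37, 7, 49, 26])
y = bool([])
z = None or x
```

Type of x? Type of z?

bool() returns bool; None or <bool> returns the bool

bool, bool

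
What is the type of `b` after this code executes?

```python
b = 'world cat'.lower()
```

str.lower() returns str

str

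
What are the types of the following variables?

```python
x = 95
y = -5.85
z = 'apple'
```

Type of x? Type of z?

x is int; z is str

int, str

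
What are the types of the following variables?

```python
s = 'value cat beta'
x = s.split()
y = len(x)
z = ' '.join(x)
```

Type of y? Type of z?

len() returns int; str.join() returns str

int, str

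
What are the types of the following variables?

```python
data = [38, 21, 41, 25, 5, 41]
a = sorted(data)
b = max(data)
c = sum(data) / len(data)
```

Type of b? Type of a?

max of ints returns int; sorted() returns list

int, list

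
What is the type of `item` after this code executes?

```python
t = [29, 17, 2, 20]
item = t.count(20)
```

list.count() returns int

int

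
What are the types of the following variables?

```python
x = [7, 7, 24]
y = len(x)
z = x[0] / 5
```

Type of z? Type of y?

int / int returns float; len() returns int

float, int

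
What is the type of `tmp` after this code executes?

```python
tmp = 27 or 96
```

'or' returns the first truthy value (27, which is int)

int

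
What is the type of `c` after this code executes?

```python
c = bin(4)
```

bin() returns str representation

str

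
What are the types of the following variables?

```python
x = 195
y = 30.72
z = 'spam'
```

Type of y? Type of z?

y is float; z is str

float, str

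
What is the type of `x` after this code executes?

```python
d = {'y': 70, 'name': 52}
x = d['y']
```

Accessing dict[str, int] with key 'y' returns int value 70

int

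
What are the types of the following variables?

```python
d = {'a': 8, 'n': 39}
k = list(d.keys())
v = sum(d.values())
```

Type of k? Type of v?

list(...) returns list; sum of int values returns int

list, int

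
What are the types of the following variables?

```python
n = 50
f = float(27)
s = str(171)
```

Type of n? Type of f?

n is int; f is float

int, float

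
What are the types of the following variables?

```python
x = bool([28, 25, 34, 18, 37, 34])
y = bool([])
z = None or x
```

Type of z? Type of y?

None or <bool> returns the bool; bool() returns bool

bool, bool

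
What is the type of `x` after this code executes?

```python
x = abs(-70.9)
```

abs() of float returns float

float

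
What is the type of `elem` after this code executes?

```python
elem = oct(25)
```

oct() returns str representation

str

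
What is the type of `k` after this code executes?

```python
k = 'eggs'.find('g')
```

str.find() returns int (index, or -1)

int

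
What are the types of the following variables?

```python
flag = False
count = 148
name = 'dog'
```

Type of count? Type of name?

count is int; name is str

int, str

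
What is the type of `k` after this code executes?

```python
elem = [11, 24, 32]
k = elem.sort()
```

list.sort() returns None (sorts in place)

NoneType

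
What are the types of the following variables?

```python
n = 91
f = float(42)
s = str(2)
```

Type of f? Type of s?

f is float; s is str

float, str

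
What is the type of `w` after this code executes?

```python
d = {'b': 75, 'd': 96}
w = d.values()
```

.values() returns a dict_values view object

dict_values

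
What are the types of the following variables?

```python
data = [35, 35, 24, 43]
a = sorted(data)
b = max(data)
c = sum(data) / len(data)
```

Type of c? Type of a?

int / int returns float; sorted() returns list

float, list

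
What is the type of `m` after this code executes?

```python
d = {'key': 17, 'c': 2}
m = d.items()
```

dict.items() returns a dict_items view

dict_items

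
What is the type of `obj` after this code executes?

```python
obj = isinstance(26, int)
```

isinstance() returns bool

bool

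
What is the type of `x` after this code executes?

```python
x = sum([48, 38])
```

sum() of ints returns int

int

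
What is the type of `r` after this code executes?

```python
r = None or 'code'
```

'or' with None returns the other value ('code', str)

str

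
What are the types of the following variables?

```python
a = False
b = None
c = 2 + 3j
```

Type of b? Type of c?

b is NoneType; c is complex

NoneType, complex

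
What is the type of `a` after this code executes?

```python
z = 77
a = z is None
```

'is' comparison returns bool

bool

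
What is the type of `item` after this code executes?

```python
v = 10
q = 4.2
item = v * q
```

int * float returns float (10 * 4.2 = 42.0)

float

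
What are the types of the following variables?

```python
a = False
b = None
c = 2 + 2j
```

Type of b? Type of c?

b is NoneType; c is complex

NoneType, complex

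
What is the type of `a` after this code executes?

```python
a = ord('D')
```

ord() returns int (Unicode code point)

int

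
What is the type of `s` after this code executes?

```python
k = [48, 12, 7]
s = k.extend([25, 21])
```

list.extend() returns None

NoneType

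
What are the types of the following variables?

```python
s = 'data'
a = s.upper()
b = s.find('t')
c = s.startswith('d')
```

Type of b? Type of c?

str.find() returns int; str.startswith() returns bool

int, bool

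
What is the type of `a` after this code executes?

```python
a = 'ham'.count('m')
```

str.count() returns int

int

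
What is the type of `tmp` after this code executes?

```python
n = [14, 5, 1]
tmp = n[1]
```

Indexing a list of ints returns int (n[1] = 5)

int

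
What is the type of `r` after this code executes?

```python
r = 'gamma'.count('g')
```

str.count() returns int

int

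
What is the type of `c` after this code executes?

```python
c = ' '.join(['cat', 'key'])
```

str.join() returns str

str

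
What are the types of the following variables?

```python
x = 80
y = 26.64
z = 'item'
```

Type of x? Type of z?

x is int; z is str

int, str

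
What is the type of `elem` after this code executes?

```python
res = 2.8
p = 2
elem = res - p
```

float - int returns float (2.8 - 2 = 0.8)

float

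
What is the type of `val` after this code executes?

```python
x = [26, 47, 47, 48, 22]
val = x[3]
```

Indexing a list of ints returns int (x[3] = 48)

int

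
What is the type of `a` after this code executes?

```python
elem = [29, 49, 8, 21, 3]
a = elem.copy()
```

list.copy() returns list

list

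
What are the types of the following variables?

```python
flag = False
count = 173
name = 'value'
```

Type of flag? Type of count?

flag is bool; count is int

bool, int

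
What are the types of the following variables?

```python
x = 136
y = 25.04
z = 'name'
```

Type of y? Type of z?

y is float; z is str

float, str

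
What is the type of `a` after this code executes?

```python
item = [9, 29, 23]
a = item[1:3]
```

Slicing a list always returns a list

list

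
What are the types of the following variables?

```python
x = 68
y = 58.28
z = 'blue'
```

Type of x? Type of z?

x is int; z is str

int, str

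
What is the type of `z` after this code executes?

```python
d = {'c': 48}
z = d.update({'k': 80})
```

dict.update() returns None

NoneType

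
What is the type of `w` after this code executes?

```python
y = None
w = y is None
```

'is' comparison returns bool

bool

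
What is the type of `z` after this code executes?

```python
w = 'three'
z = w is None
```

'is' comparison returns bool

bool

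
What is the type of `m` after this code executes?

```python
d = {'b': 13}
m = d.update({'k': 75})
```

dict.update() returns None

NoneType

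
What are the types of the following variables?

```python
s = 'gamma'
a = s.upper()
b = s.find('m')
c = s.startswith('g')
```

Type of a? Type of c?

str.upper() returns str; str.startswith() returns bool

str, bool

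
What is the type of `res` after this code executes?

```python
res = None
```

None has type NoneType

NoneType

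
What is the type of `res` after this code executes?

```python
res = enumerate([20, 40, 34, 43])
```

enumerate() returns an enumerate iterator object

enumerate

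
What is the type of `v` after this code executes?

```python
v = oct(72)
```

oct() returns str representation

str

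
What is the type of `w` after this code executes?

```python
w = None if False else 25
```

Ternary: condition is False, else branch (25) taken → int

int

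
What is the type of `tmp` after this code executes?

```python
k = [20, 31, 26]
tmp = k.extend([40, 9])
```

list.extend() returns None

NoneType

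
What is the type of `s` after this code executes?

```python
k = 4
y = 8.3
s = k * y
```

int * float returns float (4 * 8.3 = 33.2)

float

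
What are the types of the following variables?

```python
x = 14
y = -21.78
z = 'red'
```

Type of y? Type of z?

y is float; z is str

float, str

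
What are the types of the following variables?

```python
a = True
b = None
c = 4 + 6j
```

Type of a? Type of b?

a is bool; b is NoneType

bool, NoneType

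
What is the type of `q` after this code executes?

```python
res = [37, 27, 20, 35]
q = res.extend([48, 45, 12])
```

list.extend() returns None

NoneType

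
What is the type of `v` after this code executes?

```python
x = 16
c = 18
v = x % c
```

int % int returns int (16 % 18 = 16)

int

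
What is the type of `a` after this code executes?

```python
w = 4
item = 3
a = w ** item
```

int ** positive int returns int (4 ** 3 = 64)

int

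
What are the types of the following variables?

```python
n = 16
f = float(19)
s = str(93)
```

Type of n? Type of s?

n is int; s is str

int, str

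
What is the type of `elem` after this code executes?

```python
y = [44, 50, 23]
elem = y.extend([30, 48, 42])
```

list.extend() returns None

NoneType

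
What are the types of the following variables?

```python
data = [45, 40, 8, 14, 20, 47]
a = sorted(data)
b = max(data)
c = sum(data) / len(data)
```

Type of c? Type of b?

int / int returns float; max of ints returns int

float, int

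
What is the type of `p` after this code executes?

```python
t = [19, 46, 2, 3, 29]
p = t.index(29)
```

list.index() returns int

int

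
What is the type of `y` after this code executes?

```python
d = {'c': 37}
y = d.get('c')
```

dict.get() returns the value (int) when key is found

int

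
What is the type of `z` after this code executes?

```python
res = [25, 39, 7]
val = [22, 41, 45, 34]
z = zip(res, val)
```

zip() returns a zip iterator object

zip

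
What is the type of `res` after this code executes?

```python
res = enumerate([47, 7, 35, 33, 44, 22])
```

enumerate() returns an enumerate iterator object

enumerate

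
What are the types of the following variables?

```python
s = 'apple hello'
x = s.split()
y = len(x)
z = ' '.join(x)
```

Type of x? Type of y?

str.split() returns list; len() returns int

list, int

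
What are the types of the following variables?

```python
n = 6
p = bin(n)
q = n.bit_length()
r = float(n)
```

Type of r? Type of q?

float() returns float; int.bit_length() returns int

float, int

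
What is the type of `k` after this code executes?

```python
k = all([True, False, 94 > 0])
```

all() returns bool

bool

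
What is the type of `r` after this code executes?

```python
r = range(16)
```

range() returns a range object

range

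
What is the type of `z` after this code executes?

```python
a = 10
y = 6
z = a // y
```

int // int returns int (10 // 6 = 1)

int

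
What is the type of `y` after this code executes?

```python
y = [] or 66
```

'or' returns first truthy value (66, which is int)

int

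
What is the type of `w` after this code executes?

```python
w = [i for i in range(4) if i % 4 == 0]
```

A list comprehension [...] produces a list

list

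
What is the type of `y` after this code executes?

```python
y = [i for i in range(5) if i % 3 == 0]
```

A list comprehension [...] produces a list

list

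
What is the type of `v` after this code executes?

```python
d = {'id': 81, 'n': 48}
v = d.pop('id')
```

dict.pop() returns the value (int)

int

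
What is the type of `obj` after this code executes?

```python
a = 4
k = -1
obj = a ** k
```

int ** negative int returns float

float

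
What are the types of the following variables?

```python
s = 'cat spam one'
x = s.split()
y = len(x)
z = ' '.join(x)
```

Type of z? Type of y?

str.join() returns str; len() returns int

str, int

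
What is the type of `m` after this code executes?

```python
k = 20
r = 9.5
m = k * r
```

int * float returns float (20 * 9.5 = 190.0)

float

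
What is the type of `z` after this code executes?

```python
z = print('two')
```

print() returns None

NoneType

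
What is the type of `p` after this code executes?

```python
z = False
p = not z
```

'not' always returns bool

bool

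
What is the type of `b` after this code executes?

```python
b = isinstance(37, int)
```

isinstance() returns bool

bool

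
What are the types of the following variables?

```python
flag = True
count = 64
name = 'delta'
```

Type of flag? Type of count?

flag is bool; count is int

bool, int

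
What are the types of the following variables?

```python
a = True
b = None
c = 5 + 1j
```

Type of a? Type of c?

a is bool; c is complex

bool, complex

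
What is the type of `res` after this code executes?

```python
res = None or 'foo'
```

'or' with None returns the other value ('foo', str)

str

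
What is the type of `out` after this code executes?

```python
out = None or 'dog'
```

'or' with None returns the other value ('dog', str)

str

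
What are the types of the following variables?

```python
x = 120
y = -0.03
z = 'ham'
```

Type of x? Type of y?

x is int; y is float

int, float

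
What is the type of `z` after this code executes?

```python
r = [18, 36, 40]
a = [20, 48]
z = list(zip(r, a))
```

list(zip(...)) returns a list of tuples

list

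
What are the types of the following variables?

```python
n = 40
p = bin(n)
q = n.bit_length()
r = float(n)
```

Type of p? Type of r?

bin() returns str; float() returns float

str, float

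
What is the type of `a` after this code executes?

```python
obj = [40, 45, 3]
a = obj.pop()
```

list.pop() returns the popped element (int here)

int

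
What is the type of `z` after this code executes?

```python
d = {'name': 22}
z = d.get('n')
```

dict.get() returns None when key 'n' is not found and no default given

NoneType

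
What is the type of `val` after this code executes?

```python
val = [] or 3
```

'or' returns first truthy value (3, which is int)

int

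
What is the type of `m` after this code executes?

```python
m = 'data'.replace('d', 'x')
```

str.replace() returns str

str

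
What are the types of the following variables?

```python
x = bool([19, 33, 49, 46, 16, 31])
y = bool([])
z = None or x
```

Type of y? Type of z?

bool() returns bool; None or <bool> returns the bool

bool, bool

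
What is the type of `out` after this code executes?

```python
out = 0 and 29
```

'and' returns the first falsy value (0, which is int)

int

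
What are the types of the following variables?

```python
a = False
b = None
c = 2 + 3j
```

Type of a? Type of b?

a is bool; b is NoneType

bool, NoneType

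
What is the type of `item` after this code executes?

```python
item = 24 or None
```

'or' returns first truthy value (24, int)

int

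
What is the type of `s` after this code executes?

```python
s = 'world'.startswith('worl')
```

str.startswith() returns bool

bool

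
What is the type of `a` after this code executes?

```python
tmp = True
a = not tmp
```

'not' always returns bool

bool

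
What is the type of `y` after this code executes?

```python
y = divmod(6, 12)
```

divmod() returns a tuple (quotient, remainder)

tuple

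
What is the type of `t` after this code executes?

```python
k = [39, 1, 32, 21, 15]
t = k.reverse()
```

list.reverse() returns None

NoneType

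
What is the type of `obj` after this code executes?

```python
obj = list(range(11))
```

list(range(...)) returns list

list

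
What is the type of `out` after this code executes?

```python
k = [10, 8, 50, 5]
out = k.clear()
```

list.clear() returns None

NoneType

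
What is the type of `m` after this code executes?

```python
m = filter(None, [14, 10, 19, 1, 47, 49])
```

filter() returns a filter iterator object

filter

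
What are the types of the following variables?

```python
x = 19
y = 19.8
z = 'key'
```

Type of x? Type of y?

x is int; y is float

int, float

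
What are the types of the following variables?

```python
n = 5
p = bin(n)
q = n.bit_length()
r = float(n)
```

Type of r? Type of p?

float() returns float; bin() returns str

float, str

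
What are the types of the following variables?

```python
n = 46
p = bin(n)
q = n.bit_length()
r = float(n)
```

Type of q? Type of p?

int.bit_length() returns int; bin() returns str

int, str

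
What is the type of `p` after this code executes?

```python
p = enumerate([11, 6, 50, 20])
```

enumerate() returns an enumerate iterator object

enumerate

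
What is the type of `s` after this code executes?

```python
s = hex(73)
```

hex() returns str representation

str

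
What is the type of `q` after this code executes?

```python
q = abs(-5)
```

abs() of int returns int

int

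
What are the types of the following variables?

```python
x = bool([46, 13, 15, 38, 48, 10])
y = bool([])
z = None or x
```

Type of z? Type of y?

None or <bool> returns the bool; bool() returns bool

bool, bool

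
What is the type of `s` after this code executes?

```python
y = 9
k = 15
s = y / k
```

int / int always returns float in Python 3 (9 / 15 = 0.6)

float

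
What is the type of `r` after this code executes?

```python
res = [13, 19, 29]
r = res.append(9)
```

list.append() returns None (mutates in place)

NoneType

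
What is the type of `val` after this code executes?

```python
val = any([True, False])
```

any() returns bool

bool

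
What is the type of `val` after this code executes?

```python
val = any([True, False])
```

any() returns bool

bool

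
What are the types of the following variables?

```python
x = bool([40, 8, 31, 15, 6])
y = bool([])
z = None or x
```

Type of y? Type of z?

bool() returns bool; None or <bool> returns the bool

bool, bool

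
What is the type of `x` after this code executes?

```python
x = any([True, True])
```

any() returns bool

bool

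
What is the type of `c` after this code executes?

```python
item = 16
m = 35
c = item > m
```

Comparison operators return bool

bool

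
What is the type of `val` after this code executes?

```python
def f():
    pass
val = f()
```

A function with no return statement returns None

NoneType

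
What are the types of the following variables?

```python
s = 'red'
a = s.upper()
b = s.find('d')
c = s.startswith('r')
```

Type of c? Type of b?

str.startswith() returns bool; str.find() returns int

bool, int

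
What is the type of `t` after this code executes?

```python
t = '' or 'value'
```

'or' returns first truthy value ('value', which is str)

str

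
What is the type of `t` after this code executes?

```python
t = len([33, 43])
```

len() always returns int

int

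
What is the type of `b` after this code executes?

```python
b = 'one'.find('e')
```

str.find() returns int (index, or -1)

int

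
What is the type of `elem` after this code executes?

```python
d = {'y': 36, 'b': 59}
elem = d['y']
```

Accessing dict[str, int] with key 'y' returns int value 36

int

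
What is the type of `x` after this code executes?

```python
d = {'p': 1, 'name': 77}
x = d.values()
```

.values() returns a dict_values view object

dict_values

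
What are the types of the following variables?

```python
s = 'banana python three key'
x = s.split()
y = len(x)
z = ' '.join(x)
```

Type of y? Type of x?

len() returns int; str.split() returns list

int, list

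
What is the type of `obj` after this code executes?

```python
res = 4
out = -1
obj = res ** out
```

int ** negative int returns float

float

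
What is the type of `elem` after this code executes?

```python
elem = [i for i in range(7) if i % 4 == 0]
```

A list comprehension [...] produces a list

list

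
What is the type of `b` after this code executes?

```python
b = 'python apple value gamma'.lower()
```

str.lower() returns str

str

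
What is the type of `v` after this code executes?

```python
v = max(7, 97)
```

max() of ints returns int

int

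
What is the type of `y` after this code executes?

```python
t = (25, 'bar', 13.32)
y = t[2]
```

Index 2 of tuple is 13.32 which is float

float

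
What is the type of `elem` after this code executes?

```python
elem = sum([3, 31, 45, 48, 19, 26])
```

sum() of ints returns int

int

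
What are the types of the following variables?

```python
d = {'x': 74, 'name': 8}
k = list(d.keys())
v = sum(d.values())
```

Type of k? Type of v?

list(...) returns list; sum of int values returns int

list, int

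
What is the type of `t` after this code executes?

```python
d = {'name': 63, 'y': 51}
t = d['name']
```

Accessing dict[str, int] with key 'name' returns int value 63

int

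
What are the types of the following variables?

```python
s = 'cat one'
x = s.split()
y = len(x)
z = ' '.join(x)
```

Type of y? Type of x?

len() returns int; str.split() returns list

int, list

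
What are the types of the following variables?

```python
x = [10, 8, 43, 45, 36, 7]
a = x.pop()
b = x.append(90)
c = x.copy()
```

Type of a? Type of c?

list.pop() returns the element (int); list.copy() returns list

int, list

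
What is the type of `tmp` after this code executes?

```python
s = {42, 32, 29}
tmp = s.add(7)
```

set.add() returns None (mutates in place)

NoneType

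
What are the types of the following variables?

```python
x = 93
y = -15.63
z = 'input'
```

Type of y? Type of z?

y is float; z is str

float, str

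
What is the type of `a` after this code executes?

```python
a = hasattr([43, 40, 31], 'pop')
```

hasattr() returns bool

bool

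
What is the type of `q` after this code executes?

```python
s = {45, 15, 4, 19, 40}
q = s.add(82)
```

set.add() returns None (mutates in place)

NoneType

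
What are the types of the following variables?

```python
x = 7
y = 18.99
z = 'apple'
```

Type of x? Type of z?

x is int; z is str

int, str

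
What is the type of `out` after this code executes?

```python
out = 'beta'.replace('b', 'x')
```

str.replace() returns str

str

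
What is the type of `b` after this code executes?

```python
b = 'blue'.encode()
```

str.encode() returns bytes

bytes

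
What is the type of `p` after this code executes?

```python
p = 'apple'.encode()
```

str.encode() returns bytes

bytes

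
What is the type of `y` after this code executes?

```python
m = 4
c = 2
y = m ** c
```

int ** positive int returns int (4 ** 2 = 16)

int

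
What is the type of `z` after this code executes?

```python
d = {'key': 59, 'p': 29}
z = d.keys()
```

.keys() returns a dict_keys view object

dict_keys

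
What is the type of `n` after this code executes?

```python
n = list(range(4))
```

list(range(...)) returns list

list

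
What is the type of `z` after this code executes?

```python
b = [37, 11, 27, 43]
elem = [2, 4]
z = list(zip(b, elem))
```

list(zip(...)) returns a list of tuples

list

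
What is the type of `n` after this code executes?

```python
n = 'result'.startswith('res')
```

str.startswith() returns bool

bool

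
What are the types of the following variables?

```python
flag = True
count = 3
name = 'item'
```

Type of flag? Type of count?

flag is bool; count is int

bool, int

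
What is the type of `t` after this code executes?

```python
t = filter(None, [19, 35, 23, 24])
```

filter() returns a filter iterator object

filter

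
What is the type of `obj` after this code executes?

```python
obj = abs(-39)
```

abs() of int returns int

int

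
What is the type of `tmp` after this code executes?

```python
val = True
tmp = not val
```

'not' always returns bool

bool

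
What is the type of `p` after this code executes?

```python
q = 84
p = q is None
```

'is' comparison returns bool

bool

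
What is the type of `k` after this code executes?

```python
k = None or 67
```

'or' with None returns the other value (67, int)

int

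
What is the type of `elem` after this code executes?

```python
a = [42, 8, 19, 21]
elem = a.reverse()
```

list.reverse() returns None

NoneType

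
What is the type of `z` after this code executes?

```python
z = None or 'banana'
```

'or' with None returns the other value ('banana', str)

str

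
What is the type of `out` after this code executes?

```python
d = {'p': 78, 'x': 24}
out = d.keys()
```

.keys() returns a dict_keys view object

dict_keys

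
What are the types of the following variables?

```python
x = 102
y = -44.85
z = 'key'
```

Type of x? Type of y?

x is int; y is float

int, float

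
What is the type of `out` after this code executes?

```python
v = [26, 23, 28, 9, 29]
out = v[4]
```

Indexing a list of ints returns int (v[4] = 29)

int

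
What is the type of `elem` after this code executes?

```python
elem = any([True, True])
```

any() returns bool

bool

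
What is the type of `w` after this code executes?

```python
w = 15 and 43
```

'and' returns the last value when all truthy (43, which is int)

int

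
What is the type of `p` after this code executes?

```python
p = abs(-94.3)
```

abs() of float returns float

float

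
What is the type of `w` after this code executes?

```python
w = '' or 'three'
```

'or' returns first truthy value ('three', which is str)

str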